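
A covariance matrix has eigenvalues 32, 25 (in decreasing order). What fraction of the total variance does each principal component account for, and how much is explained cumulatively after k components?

Step 1 — total variance = trace(Sigma) = Σ λ_i = 32 + 25 = 57.

Step 2 — fraction explained by component i = λ_i / Σ λ:
  PC1: 32/57 = 0.5614
  PC2: 25/57 = 0.4386

Step 3 — cumulative fraction after k components = (λ_1 + ... + λ_k) / Σ λ:
  k = 1: 32/57 = 0.5614
  k = 2: (32 + 25)/57 = 57/57 = 1

Summary (fraction, with percent):

explained: PC1 0.5614 (56.14%), PC2 0.4386 (43.86%);  cumulative: 0.5614, 1


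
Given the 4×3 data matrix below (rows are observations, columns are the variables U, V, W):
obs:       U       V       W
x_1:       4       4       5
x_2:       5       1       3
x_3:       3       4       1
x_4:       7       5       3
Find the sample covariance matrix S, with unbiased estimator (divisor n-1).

Step 1 — column means:
  mean(U) = (4 + 5 + 3 + 7) / 4 = 19/4 = 4.75
  mean(V) = (4 + 1 + 4 + 5) / 4 = 14/4 = 3.5
  mean(W) = (5 + 3 + 1 + 3) / 4 = 12/4 = 3

Step 2 — sample covariance S[i,j] = (1/(n-1)) · Σ_k (x_{k,i} - mean_i) · (x_{k,j} - mean_j), with n-1 = 3.
  S[U,U] = ((-0.75)·(-0.75) + (0.25)·(0.25) + (-1.75)·(-1.75) + (2.25)·(2.25)) / 3 = 8.75/3 = 2.9167
  S[U,V] = ((-0.75)·(0.5) + (0.25)·(-2.5) + (-1.75)·(0.5) + (2.25)·(1.5)) / 3 = 1.5/3 = 0.5
  S[U,W] = ((-0.75)·(2) + (0.25)·(0) + (-1.75)·(-2) + (2.25)·(0)) / 3 = 2/3 = 0.6667
  S[V,V] = ((0.5)·(0.5) + (-2.5)·(-2.5) + (0.5)·(0.5) + (1.5)·(1.5)) / 3 = 9/3 = 3
  S[V,W] = ((0.5)·(2) + (-2.5)·(0) + (0.5)·(-2) + (1.5)·(0)) / 3 = 0/3 = 0
  S[W,W] = ((2)·(2) + (0)·(0) + (-2)·(-2) + (0)·(0)) / 3 = 8/3 = 2.6667

S is symmetric (S[j,i] = S[i,j]). Assembling:

S = [[2.9167, 0.5, 0.6667],
 [0.5, 3, 0],
 [0.6667, 0, 2.6667]]


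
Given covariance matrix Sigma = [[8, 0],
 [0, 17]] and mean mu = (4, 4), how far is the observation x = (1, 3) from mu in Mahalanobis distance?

Step 1 — centre the observation: (x - mu) = (-3, -1).

Step 2 — invert Sigma. det(Sigma) = 8·17 - (0)² = 136.
  Sigma^{-1} = (1/det) · [[d, -b], [-b, a]] = [[0.125, 0],
 [0, 0.0588]].

Step 3 — form the quadratic (x - mu)^T · Sigma^{-1} · (x - mu):
  Sigma^{-1} · (x - mu) = (-0.375, -0.0588).
  (x - mu)^T · [Sigma^{-1} · (x - mu)] = (-3)·(-0.375) + (-1)·(-0.0588) = 1.1838.

Step 4 — take square root: d = √(1.1838) ≈ 1.088.

d(x, mu) = √(1.1838) ≈ 1.088


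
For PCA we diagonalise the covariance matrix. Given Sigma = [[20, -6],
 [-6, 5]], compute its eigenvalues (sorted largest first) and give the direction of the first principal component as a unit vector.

Step 1 — characteristic polynomial of 2×2 Sigma:
  det(Sigma - λI) = λ² - trace · λ + det = 0.
  trace = 20 + 5 = 25, det = 20·5 - (-6)² = 64.
Step 2 — discriminant:
  Δ = trace² - 4·det = 625 - 256 = 369.
Step 3 — eigenvalues:
  λ = (trace ± √Δ)/2 = (25 ± 19.2094)/2,
  λ_1 = 22.1047,  λ_2 = 2.8953.

Step 4 — unit eigenvector for λ_1: solve (Sigma - λ_1 I)v = 0. First row:
  (20 - 22.1047)·v_x + (-6)·v_y = 0, i.e. (-2.1047)·v_x + (-6)·v_y = 0,
  so v ∝ (b, λ_1 - a) = (-6, 2.1047); multiply by -1 so the first entry is positive: u = (6, -2.1047).
  ||u|| = √((6)² + (-2.1047)²) = √(40.4297) ≈ 6.3584,
  v_1 = u/||u|| ≈ (0.9436, -0.331) (||v_1|| = 1).

λ_1 = 22.1047,  λ_2 = 2.8953;  v_1 ≈ (0.9436, -0.331)


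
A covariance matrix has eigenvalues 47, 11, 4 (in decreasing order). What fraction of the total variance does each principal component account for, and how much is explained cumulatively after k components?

Step 1 — total variance = trace(Sigma) = Σ λ_i = 47 + 11 + 4 = 62.

Step 2 — fraction explained by component i = λ_i / Σ λ:
  PC1: 47/62 = 0.7581
  PC2: 11/62 = 0.1774
  PC3: 4/62 = 0.0645

Step 3 — cumulative fraction after k components = (λ_1 + ... + λ_k) / Σ λ:
  k = 1: 47/62 = 0.7581
  k = 2: (47 + 11)/62 = 58/62 = 0.9355
  k = 3: (47 + 11 + 4)/62 = 62/62 = 1

Summary (fraction, with percent):

explained: PC1 0.7581 (75.81%), PC2 0.1774 (17.74%), PC3 0.0645 (6.45%);  cumulative: 0.7581, 0.9355, 1


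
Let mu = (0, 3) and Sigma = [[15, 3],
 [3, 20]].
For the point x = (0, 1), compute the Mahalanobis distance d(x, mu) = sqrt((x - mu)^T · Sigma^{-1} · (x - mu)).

Step 1 — centre the observation: (x - mu) = (0, -2).

Step 2 — invert Sigma. det(Sigma) = 15·20 - (3)² = 291.
  Sigma^{-1} = (1/det) · [[d, -b], [-b, a]] = [[0.0687, -0.0103],
 [-0.0103, 0.0515]].

Step 3 — form the quadratic (x - mu)^T · Sigma^{-1} · (x - mu):
  Sigma^{-1} · (x - mu) = (0.0206, -0.1031).
  (x - mu)^T · [Sigma^{-1} · (x - mu)] = (0)·(0.0206) + (-2)·(-0.1031) = 0.2062.

Step 4 — take square root: d = √(0.2062) ≈ 0.4541.

d(x, mu) = √(0.2062) ≈ 0.4541


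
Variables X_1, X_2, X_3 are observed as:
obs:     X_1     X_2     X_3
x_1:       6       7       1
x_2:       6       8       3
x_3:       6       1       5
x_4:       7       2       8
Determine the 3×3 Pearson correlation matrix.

Step 1 — column means:
  mean(X_1) = (6 + 6 + 6 + 7) / 4 = 25/4 = 6.25
  mean(X_2) = (7 + 8 + 1 + 2) / 4 = 18/4 = 4.5
  mean(X_3) = (1 + 3 + 5 + 8) / 4 = 17/4 = 4.25

Step 2 — sample variances and covariances s[i,j] = (1/(n-1)) · Σ_k (x_{k,i} - mean_i) · (x_{k,j} - mean_j), with n-1 = 3:
  s[X_1,X_1] = ((-0.25)·(-0.25) + (-0.25)·(-0.25) + (-0.25)·(-0.25) + (0.75)·(0.75)) / 3 = 0.75/3 = 0.25
  s[X_1,X_2] = ((-0.25)·(2.5) + (-0.25)·(3.5) + (-0.25)·(-3.5) + (0.75)·(-2.5)) / 3 = -2.5/3 = -0.8333
  s[X_1,X_3] = ((-0.25)·(-3.25) + (-0.25)·(-1.25) + (-0.25)·(0.75) + (0.75)·(3.75)) / 3 = 3.75/3 = 1.25
  s[X_2,X_2] = ((2.5)·(2.5) + (3.5)·(3.5) + (-3.5)·(-3.5) + (-2.5)·(-2.5)) / 3 = 37/3 = 12.3333
  s[X_2,X_3] = ((2.5)·(-3.25) + (3.5)·(-1.25) + (-3.5)·(0.75) + (-2.5)·(3.75)) / 3 = -24.5/3 = -8.1667
  s[X_3,X_3] = ((-3.25)·(-3.25) + (-1.25)·(-1.25) + (0.75)·(0.75) + (3.75)·(3.75)) / 3 = 26.75/3 = 8.9167
  Sample standard deviations s_i = √(s[i,i]):
  s(X_1) = √(0.25) = 0.5
  s(X_2) = √(12.3333) = 3.5119
  s(X_3) = √(8.9167) = 2.9861

Step 3 — r_{ij} = s_{ij} / (s_i · s_j):
  r[X_1,X_1] = 1 (diagonal).
  r[X_1,X_2] = -0.8333 / (0.5 · 3.5119) = -0.8333 / 1.7559 = -0.4746
  r[X_1,X_3] = 1.25 / (0.5 · 2.9861) = 1.25 / 1.493 = 0.8372
  r[X_2,X_2] = 1 (diagonal).
  r[X_2,X_3] = -8.1667 / (3.5119 · 2.9861) = -8.1667 / 10.4868 = -0.7788
  r[X_3,X_3] = 1 (diagonal).

R is symmetric with unit diagonal. Assembling:

R = [[1, -0.4746, 0.8372],
 [-0.4746, 1, -0.7788],
 [0.8372, -0.7788, 1]]


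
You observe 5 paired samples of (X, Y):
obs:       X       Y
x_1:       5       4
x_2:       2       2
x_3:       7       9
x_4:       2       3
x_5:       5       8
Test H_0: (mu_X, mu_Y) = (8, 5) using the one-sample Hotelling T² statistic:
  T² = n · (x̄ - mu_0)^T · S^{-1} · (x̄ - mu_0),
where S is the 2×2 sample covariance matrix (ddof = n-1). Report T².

Step 1 — sample mean vector:
  mean(X) = (5 + 2 + 7 + 2 + 5) / 5 = 21/5 = 4.2
  mean(Y) = (4 + 2 + 9 + 3 + 8) / 5 = 26/5 = 5.2
  x̄ = (4.2, 5.2),  deviation x̄ - mu_0 = (4.2, 5.2) - (8, 5) = (-3.8, 0.2).

Step 2 — sample covariance matrix, S[i,j] = (1/(n-1)) · Σ_k (x_{k,i} - mean_i) · (x_{k,j} - mean_j), divisor n-1 = 4:
  S[X,X] = ((0.8)·(0.8) + (-2.2)·(-2.2) + (2.8)·(2.8) + (-2.2)·(-2.2) + (0.8)·(0.8)) / 4 = 18.8/4 = 4.7
  S[X,Y] = ((0.8)·(-1.2) + (-2.2)·(-3.2) + (2.8)·(3.8) + (-2.2)·(-2.2) + (0.8)·(2.8)) / 4 = 23.8/4 = 5.95
  S[Y,Y] = ((-1.2)·(-1.2) + (-3.2)·(-3.2) + (3.8)·(3.8) + (-2.2)·(-2.2) + (2.8)·(2.8)) / 4 = 38.8/4 = 9.7
  S = [[4.7, 5.95],
 [5.95, 9.7]].

Step 3 — invert S. det(S) = 4.7·9.7 - (5.95)² = 10.1875.
  S^{-1} = (1/det) · [[d, -b], [-b, a]] = [[0.9521, -0.584],
 [-0.584, 0.4613]].

Step 4 — quadratic form (x̄ - mu_0)^T · S^{-1} · (x̄ - mu_0):
  S^{-1} · (x̄ - mu_0) = (-3.735, 2.3117),
  (x̄ - mu_0)^T · [...] = (-3.8)·(-3.735) + (0.2)·(2.3117) = 14.6552.

Step 5 — scale by n: T² = 5 · 14.6552 = 73.2761.

T² ≈ 73.2761


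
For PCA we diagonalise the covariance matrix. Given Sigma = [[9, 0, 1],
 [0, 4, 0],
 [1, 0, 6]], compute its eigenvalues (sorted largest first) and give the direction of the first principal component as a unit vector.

Step 1 — characteristic polynomial p(λ) = det(λI - Sigma) = λ³ - tr·λ² + c_1·λ - det, where tr = trace, c_1 = sum of the principal 2×2 minors, det = det(Sigma):
  tr = 9 + 4 + 6 = 19,
  c_1 = (9·4 - (0)²) + (9·6 - (1)²) + (4·6 - (0)²) = 36 + 53 + 24 = 113,
  det = 9·(4·6 - (0)²) - (0)·((0)·6 - (0)·(1)) + (1)·((0)·(0) - 4·(1)) = 9·(24) - (0)·(0) + (1)·(-4) = 212.
  So p(λ) = λ³ - 19λ² + 113λ - 212.
Step 2 — look for an integer root (rational root theorem: any rational root is an integer divisor of 212). Testing λ = 4:
  p(4) = 64 - 304 + 452 - 212 = 0  ✓
  Dividing out (λ - 4): p(λ) = (λ - 4)(λ² - 15λ + 53).
Step 3 — remaining eigenvalues from the quadratic λ² - 15λ + 53 = 0:
  Δ = 15² - 4·53 = 225 - 212 = 13,  λ = (15 ± √13)/2 = (15 ± 3.6056)/2 ≈ 9.3028 or 5.6972.
  Sorted: λ_1 = 9.3028,  λ_2 = 5.6972,  λ_3 = 4  (check: sum = 19 = tr ✓).

Step 4 — unit eigenvector for λ_1 ≈ 9.3028: v spans the null space of (Sigma - λ_1 I), whose rows are
  r_1 = (-0.3028, 0, 1),  r_2 = (0, -5.3028, 0),  r_3 = (1, 0, -3.3028).
  v is orthogonal to every row, so take v ∝ r_1 × r_2 = ((0)·(0) - (1)·(-5.3028), (1)·(0) - (-0.3028)·(0), (-0.3028)·(-5.3028) - (0)·(0)) ≈ (5.3028, 0, 1.6056).
  Let u = (5.3028, 0, 1.6056).
  ||u|| = √((5.3028)² + (0)² + (1.6056)²) = √(30.6972) ≈ 5.5405,  v_1 = u/||u|| ≈ (0.9571, 0, 0.2898) (||v_1|| = 1).

λ_1 = 9.3028,  λ_2 = 5.6972,  λ_3 = 4;  v_1 ≈ (0.9571, 0, 0.2898)


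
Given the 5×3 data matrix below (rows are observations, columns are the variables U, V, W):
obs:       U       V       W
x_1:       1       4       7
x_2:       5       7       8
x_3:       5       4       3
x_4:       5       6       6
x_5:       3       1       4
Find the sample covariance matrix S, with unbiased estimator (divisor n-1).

Step 1 — column means:
  mean(U) = (1 + 5 + 5 + 5 + 3) / 5 = 19/5 = 3.8
  mean(V) = (4 + 7 + 4 + 6 + 1) / 5 = 22/5 = 4.4
  mean(W) = (7 + 8 + 3 + 6 + 4) / 5 = 28/5 = 5.6

Step 2 — sample covariance S[i,j] = (1/(n-1)) · Σ_k (x_{k,i} - mean_i) · (x_{k,j} - mean_j), with n-1 = 4.
  S[U,U] = ((-2.8)·(-2.8) + (1.2)·(1.2) + (1.2)·(1.2) + (1.2)·(1.2) + (-0.8)·(-0.8)) / 4 = 12.8/4 = 3.2
  S[U,V] = ((-2.8)·(-0.4) + (1.2)·(2.6) + (1.2)·(-0.4) + (1.2)·(1.6) + (-0.8)·(-3.4)) / 4 = 8.4/4 = 2.1
  S[U,W] = ((-2.8)·(1.4) + (1.2)·(2.4) + (1.2)·(-2.6) + (1.2)·(0.4) + (-0.8)·(-1.6)) / 4 = -2.4/4 = -0.6
  S[V,V] = ((-0.4)·(-0.4) + (2.6)·(2.6) + (-0.4)·(-0.4) + (1.6)·(1.6) + (-3.4)·(-3.4)) / 4 = 21.2/4 = 5.3
  S[V,W] = ((-0.4)·(1.4) + (2.6)·(2.4) + (-0.4)·(-2.6) + (1.6)·(0.4) + (-3.4)·(-1.6)) / 4 = 12.8/4 = 3.2
  S[W,W] = ((1.4)·(1.4) + (2.4)·(2.4) + (-2.6)·(-2.6) + (0.4)·(0.4) + (-1.6)·(-1.6)) / 4 = 17.2/4 = 4.3

S is symmetric (S[j,i] = S[i,j]). Assembling:

S = [[3.2, 2.1, -0.6],
 [2.1, 5.3, 3.2],
 [-0.6, 3.2, 4.3]]


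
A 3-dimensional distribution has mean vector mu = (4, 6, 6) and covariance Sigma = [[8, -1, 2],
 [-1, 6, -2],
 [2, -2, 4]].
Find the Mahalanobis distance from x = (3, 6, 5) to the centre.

Step 1 — centre the observation: (x - mu) = (-1, 0, -1).

Step 2 — invert Sigma (cofactor / det for 3×3, or solve directly):
  Sigma^{-1} = [[0.1429, 0, -0.0714],
 [0, 0.2, 0.1],
 [-0.0714, 0.1, 0.3357]].

Step 3 — form the quadratic (x - mu)^T · Sigma^{-1} · (x - mu):
  Sigma^{-1} · (x - mu) = (-0.0714, -0.1, -0.2643).
  (x - mu)^T · [Sigma^{-1} · (x - mu)] = (-1)·(-0.0714) + (0)·(-0.1) + (-1)·(-0.2643) = 0.3357.

Step 4 — take square root: d = √(0.3357) ≈ 0.5794.

d(x, mu) = √(0.3357) ≈ 0.5794


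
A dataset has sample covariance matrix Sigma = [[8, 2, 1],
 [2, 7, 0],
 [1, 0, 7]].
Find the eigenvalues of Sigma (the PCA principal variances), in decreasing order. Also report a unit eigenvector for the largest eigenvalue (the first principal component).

Step 1 — characteristic polynomial p(λ) = det(λI - Sigma) = λ³ - tr·λ² + c_1·λ - det, where tr = trace, c_1 = sum of the principal 2×2 minors, det = det(Sigma):
  tr = 8 + 7 + 7 = 22,
  c_1 = (8·7 - (2)²) + (8·7 - (1)²) + (7·7 - (0)²) = 52 + 55 + 49 = 156,
  det = 8·(7·7 - (0)²) - (2)·((2)·7 - (0)·(1)) + (1)·((2)·(0) - 7·(1)) = 8·(49) - (2)·(14) + (1)·(-7) = 357.
  So p(λ) = λ³ - 22λ² + 156λ - 357.
Step 2 — look for an integer root (rational root theorem: any rational root is an integer divisor of 357). Testing λ = 7:
  p(7) = 343 - 1078 + 1092 - 357 = 0  ✓
  Dividing out (λ - 7): p(λ) = (λ - 7)(λ² - 15λ + 51).
Step 3 — remaining eigenvalues from the quadratic λ² - 15λ + 51 = 0:
  Δ = 15² - 4·51 = 225 - 204 = 21,  λ = (15 ± √21)/2 = (15 ± 4.5826)/2 ≈ 9.7913 or 5.2087.
  Sorted: λ_1 = 9.7913,  λ_2 = 7,  λ_3 = 5.2087  (check: sum = 22 = tr ✓).

Step 4 — unit eigenvector for λ_1 ≈ 9.7913: v spans the null space of (Sigma - λ_1 I), whose rows are
  r_1 = (-1.7913, 2, 1),  r_2 = (2, -2.7913, 0),  r_3 = (1, 0, -2.7913).
  v is orthogonal to every row, so take v ∝ r_1 × r_2 = ((2)·(0) - (1)·(-2.7913), (1)·(2) - (-1.7913)·(0), (-1.7913)·(-2.7913) - (2)·(2)) ≈ (2.7913, 2, 1).
  Let u = (2.7913, 2, 1).
  ||u|| = √((2.7913)² + (2)² + (1)²) = √(12.7913) ≈ 3.5765,  v_1 = u/||u|| ≈ (0.7805, 0.5592, 0.2796) (||v_1|| = 1).

λ_1 = 9.7913,  λ_2 = 7,  λ_3 = 5.2087;  v_1 ≈ (0.7805, 0.5592, 0.2796)


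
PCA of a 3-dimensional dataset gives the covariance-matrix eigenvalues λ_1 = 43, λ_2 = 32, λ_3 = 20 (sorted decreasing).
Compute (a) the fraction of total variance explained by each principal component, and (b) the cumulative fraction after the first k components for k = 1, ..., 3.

Step 1 — total variance = trace(Sigma) = Σ λ_i = 43 + 32 + 20 = 95.

Step 2 — fraction explained by component i = λ_i / Σ λ:
  PC1: 43/95 = 0.4526
  PC2: 32/95 = 0.3368
  PC3: 20/95 = 0.2105

Step 3 — cumulative fraction after k components = (λ_1 + ... + λ_k) / Σ λ:
  k = 1: 43/95 = 0.4526
  k = 2: (43 + 32)/95 = 75/95 = 0.7895
  k = 3: (43 + 32 + 20)/95 = 95/95 = 1

Summary (fraction, with percent):

explained: PC1 0.4526 (45.26%), PC2 0.3368 (33.68%), PC3 0.2105 (21.05%);  cumulative: 0.4526, 0.7895, 1


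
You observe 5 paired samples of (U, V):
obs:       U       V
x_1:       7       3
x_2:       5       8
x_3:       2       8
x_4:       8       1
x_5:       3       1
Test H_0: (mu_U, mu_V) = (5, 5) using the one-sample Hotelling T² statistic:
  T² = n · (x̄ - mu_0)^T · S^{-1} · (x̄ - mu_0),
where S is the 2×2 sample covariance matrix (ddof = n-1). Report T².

Step 1 — sample mean vector:
  mean(U) = (7 + 5 + 2 + 8 + 3) / 5 = 25/5 = 5
  mean(V) = (3 + 8 + 8 + 1 + 1) / 5 = 21/5 = 4.2
  x̄ = (5, 4.2),  deviation x̄ - mu_0 = (5, 4.2) - (5, 5) = (0, -0.8).

Step 2 — sample covariance matrix, S[i,j] = (1/(n-1)) · Σ_k (x_{k,i} - mean_i) · (x_{k,j} - mean_j), divisor n-1 = 4:
  S[U,U] = ((2)·(2) + (0)·(0) + (-3)·(-3) + (3)·(3) + (-2)·(-2)) / 4 = 26/4 = 6.5
  S[U,V] = ((2)·(-1.2) + (0)·(3.8) + (-3)·(3.8) + (3)·(-3.2) + (-2)·(-3.2)) / 4 = -17/4 = -4.25
  S[V,V] = ((-1.2)·(-1.2) + (3.8)·(3.8) + (3.8)·(3.8) + (-3.2)·(-3.2) + (-3.2)·(-3.2)) / 4 = 50.8/4 = 12.7
  S = [[6.5, -4.25],
 [-4.25, 12.7]].

Step 3 — invert S. det(S) = 6.5·12.7 - (-4.25)² = 64.4875.
  S^{-1} = (1/det) · [[d, -b], [-b, a]] = [[0.1969, 0.0659],
 [0.0659, 0.1008]].

Step 4 — quadratic form (x̄ - mu_0)^T · S^{-1} · (x̄ - mu_0):
  S^{-1} · (x̄ - mu_0) = (-0.0527, -0.0806),
  (x̄ - mu_0)^T · [...] = (0)·(-0.0527) + (-0.8)·(-0.0806) = 0.0645.

Step 5 — scale by n: T² = 5 · 0.0645 = 0.3225.

T² ≈ 0.3225


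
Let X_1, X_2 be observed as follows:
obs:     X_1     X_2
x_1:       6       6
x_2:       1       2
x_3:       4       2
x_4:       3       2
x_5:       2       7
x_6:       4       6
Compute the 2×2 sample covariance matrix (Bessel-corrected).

Step 1 — column means:
  mean(X_1) = (6 + 1 + 4 + 3 + 2 + 4) / 6 = 20/6 = 3.3333
  mean(X_2) = (6 + 2 + 2 + 2 + 7 + 6) / 6 = 25/6 = 4.1667

Step 2 — sample covariance S[i,j] = (1/(n-1)) · Σ_k (x_{k,i} - mean_i) · (x_{k,j} - mean_j), with n-1 = 5.
  S[X_1,X_1] = ((2.6667)·(2.6667) + (-2.3333)·(-2.3333) + (0.6667)·(0.6667) + (-0.3333)·(-0.3333) + (-1.3333)·(-1.3333) + (0.6667)·(0.6667)) / 5 = 15.3333/5 = 3.0667
  S[X_1,X_2] = ((2.6667)·(1.8333) + (-2.3333)·(-2.1667) + (0.6667)·(-2.1667) + (-0.3333)·(-2.1667) + (-1.3333)·(2.8333) + (0.6667)·(1.8333)) / 5 = 6.6667/5 = 1.3333
  S[X_2,X_2] = ((1.8333)·(1.8333) + (-2.1667)·(-2.1667) + (-2.1667)·(-2.1667) + (-2.1667)·(-2.1667) + (2.8333)·(2.8333) + (1.8333)·(1.8333)) / 5 = 28.8333/5 = 5.7667

S is symmetric (S[j,i] = S[i,j]). Assembling:

S = [[3.0667, 1.3333],
 [1.3333, 5.7667]]


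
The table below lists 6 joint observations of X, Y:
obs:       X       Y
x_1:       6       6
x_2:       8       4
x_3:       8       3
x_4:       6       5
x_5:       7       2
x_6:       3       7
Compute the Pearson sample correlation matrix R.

Step 1 — column means:
  mean(X) = (6 + 8 + 8 + 6 + 7 + 3) / 6 = 38/6 = 6.3333
  mean(Y) = (6 + 4 + 3 + 5 + 2 + 7) / 6 = 27/6 = 4.5

Step 2 — sample variances and covariances s[i,j] = (1/(n-1)) · Σ_k (x_{k,i} - mean_i) · (x_{k,j} - mean_j), with n-1 = 5:
  s[X,X] = ((-0.3333)·(-0.3333) + (1.6667)·(1.6667) + (1.6667)·(1.6667) + (-0.3333)·(-0.3333) + (0.6667)·(0.6667) + (-3.3333)·(-3.3333)) / 5 = 17.3333/5 = 3.4667
  s[X,Y] = ((-0.3333)·(1.5) + (1.6667)·(-0.5) + (1.6667)·(-1.5) + (-0.3333)·(0.5) + (0.6667)·(-2.5) + (-3.3333)·(2.5)) / 5 = -14/5 = -2.8
  s[Y,Y] = ((1.5)·(1.5) + (-0.5)·(-0.5) + (-1.5)·(-1.5) + (0.5)·(0.5) + (-2.5)·(-2.5) + (2.5)·(2.5)) / 5 = 17.5/5 = 3.5
  Sample standard deviations s_i = √(s[i,i]):
  s(X) = √(3.4667) = 1.8619
  s(Y) = √(3.5) = 1.8708

Step 3 — r_{ij} = s_{ij} / (s_i · s_j):
  r[X,X] = 1 (diagonal).
  r[X,Y] = -2.8 / (1.8619 · 1.8708) = -2.8 / 3.4833 = -0.8038
  r[Y,Y] = 1 (diagonal).

R is symmetric with unit diagonal. Assembling:

R = [[1, -0.8038],
 [-0.8038, 1]]


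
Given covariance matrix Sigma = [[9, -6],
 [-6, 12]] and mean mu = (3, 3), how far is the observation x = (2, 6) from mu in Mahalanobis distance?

Step 1 — centre the observation: (x - mu) = (-1, 3).

Step 2 — invert Sigma. det(Sigma) = 9·12 - (-6)² = 72.
  Sigma^{-1} = (1/det) · [[d, -b], [-b, a]] = [[0.1667, 0.0833],
 [0.0833, 0.125]].

Step 3 — form the quadratic (x - mu)^T · Sigma^{-1} · (x - mu):
  Sigma^{-1} · (x - mu) = (0.0833, 0.2917).
  (x - mu)^T · [Sigma^{-1} · (x - mu)] = (-1)·(0.0833) + (3)·(0.2917) = 0.7917.

Step 4 — take square root: d = √(0.7917) ≈ 0.8898.

d(x, mu) = √(0.7917) ≈ 0.8898


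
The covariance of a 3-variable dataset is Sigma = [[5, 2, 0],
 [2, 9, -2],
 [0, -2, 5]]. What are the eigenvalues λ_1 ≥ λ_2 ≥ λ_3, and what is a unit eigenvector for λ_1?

Step 1 — characteristic polynomial p(λ) = det(λI - Sigma) = λ³ - tr·λ² + c_1·λ - det, where tr = trace, c_1 = sum of the principal 2×2 minors, det = det(Sigma):
  tr = 5 + 9 + 5 = 19,
  c_1 = (5·9 - (2)²) + (5·5 - (0)²) + (9·5 - (-2)²) = 41 + 25 + 41 = 107,
  det = 5·(9·5 - (-2)²) - (2)·((2)·5 - (-2)·(0)) + (0)·((2)·(-2) - 9·(0)) = 5·(41) - (2)·(10) + (0)·(-4) = 185.
  So p(λ) = λ³ - 19λ² + 107λ - 185.
Step 2 — look for an integer root (rational root theorem: any rational root is an integer divisor of 185). Testing λ = 5:
  p(5) = 125 - 475 + 535 - 185 = 0  ✓
  Dividing out (λ - 5): p(λ) = (λ - 5)(λ² - 14λ + 37).
Step 3 — remaining eigenvalues from the quadratic λ² - 14λ + 37 = 0:
  Δ = 14² - 4·37 = 196 - 148 = 48,  λ = (14 ± √48)/2 = (14 ± 6.9282)/2 ≈ 10.4641 or 3.5359.
  Sorted: λ_1 = 10.4641,  λ_2 = 5,  λ_3 = 3.5359  (check: sum = 19 = tr ✓).

Step 4 — unit eigenvector for λ_1 ≈ 10.4641: v spans the null space of (Sigma - λ_1 I), whose rows are
  r_1 = (-5.4641, 2, 0),  r_2 = (2, -1.4641, -2),  r_3 = (0, -2, -5.4641).
  v is orthogonal to every row, so take v ∝ r_1 × r_2 = ((2)·(-2) - (0)·(-1.4641), (0)·(2) - (-5.4641)·(-2), (-5.4641)·(-1.4641) - (2)·(2)) ≈ (-4, -10.9282, 4).
  Rescale (multiply by -1 so the first nonzero entry is positive): u = (4, 10.9282, -4).
  ||u|| = √((4)² + (10.9282)² + (-4)²) = √(151.4256) ≈ 12.3055,  v_1 = u/||u|| ≈ (0.3251, 0.8881, -0.3251) (||v_1|| = 1).

λ_1 = 10.4641,  λ_2 = 5,  λ_3 = 3.5359;  v_1 ≈ (0.3251, 0.8881, -0.3251)


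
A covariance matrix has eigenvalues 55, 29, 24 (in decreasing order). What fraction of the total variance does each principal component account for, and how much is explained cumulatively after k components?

Step 1 — total variance = trace(Sigma) = Σ λ_i = 55 + 29 + 24 = 108.

Step 2 — fraction explained by component i = λ_i / Σ λ:
  PC1: 55/108 = 0.5093
  PC2: 29/108 = 0.2685
  PC3: 24/108 = 0.2222

Step 3 — cumulative fraction after k components = (λ_1 + ... + λ_k) / Σ λ:
  k = 1: 55/108 = 0.5093
  k = 2: (55 + 29)/108 = 84/108 = 0.7778
  k = 3: (55 + 29 + 24)/108 = 108/108 = 1

Summary (fraction, with percent):

explained: PC1 0.5093 (50.93%), PC2 0.2685 (26.85%), PC3 0.2222 (22.22%);  cumulative: 0.5093, 0.7778, 1


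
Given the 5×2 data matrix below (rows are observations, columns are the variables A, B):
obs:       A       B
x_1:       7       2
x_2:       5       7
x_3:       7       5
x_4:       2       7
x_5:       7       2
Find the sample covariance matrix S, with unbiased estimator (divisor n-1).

Step 1 — column means:
  mean(A) = (7 + 5 + 7 + 2 + 7) / 5 = 28/5 = 5.6
  mean(B) = (2 + 7 + 5 + 7 + 2) / 5 = 23/5 = 4.6

Step 2 — sample covariance S[i,j] = (1/(n-1)) · Σ_k (x_{k,i} - mean_i) · (x_{k,j} - mean_j), with n-1 = 4.
  S[A,A] = ((1.4)·(1.4) + (-0.6)·(-0.6) + (1.4)·(1.4) + (-3.6)·(-3.6) + (1.4)·(1.4)) / 4 = 19.2/4 = 4.8
  S[A,B] = ((1.4)·(-2.6) + (-0.6)·(2.4) + (1.4)·(0.4) + (-3.6)·(2.4) + (1.4)·(-2.6)) / 4 = -16.8/4 = -4.2
  S[B,B] = ((-2.6)·(-2.6) + (2.4)·(2.4) + (0.4)·(0.4) + (2.4)·(2.4) + (-2.6)·(-2.6)) / 4 = 25.2/4 = 6.3

S is symmetric (S[j,i] = S[i,j]). Assembling:

S = [[4.8, -4.2],
 [-4.2, 6.3]]


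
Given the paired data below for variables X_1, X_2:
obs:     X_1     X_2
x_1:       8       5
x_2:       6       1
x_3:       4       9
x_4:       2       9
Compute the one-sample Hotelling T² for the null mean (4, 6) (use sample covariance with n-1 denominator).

Step 1 — sample mean vector:
  mean(X_1) = (8 + 6 + 4 + 2) / 4 = 20/4 = 5
  mean(X_2) = (5 + 1 + 9 + 9) / 4 = 24/4 = 6
  x̄ = (5, 6),  deviation x̄ - mu_0 = (5, 6) - (4, 6) = (1, 0).

Step 2 — sample covariance matrix, S[i,j] = (1/(n-1)) · Σ_k (x_{k,i} - mean_i) · (x_{k,j} - mean_j), divisor n-1 = 3:
  S[X_1,X_1] = ((3)·(3) + (1)·(1) + (-1)·(-1) + (-3)·(-3)) / 3 = 20/3 = 6.6667
  S[X_1,X_2] = ((3)·(-1) + (1)·(-5) + (-1)·(3) + (-3)·(3)) / 3 = -20/3 = -6.6667
  S[X_2,X_2] = ((-1)·(-1) + (-5)·(-5) + (3)·(3) + (3)·(3)) / 3 = 44/3 = 14.6667
  S = [[6.6667, -6.6667],
 [-6.6667, 14.6667]].

Step 3 — invert S. det(S) = 6.6667·14.6667 - (-6.6667)² = 53.3333.
  S^{-1} = (1/det) · [[d, -b], [-b, a]] = [[0.275, 0.125],
 [0.125, 0.125]].

Step 4 — quadratic form (x̄ - mu_0)^T · S^{-1} · (x̄ - mu_0):
  S^{-1} · (x̄ - mu_0) = (0.275, 0.125),
  (x̄ - mu_0)^T · [...] = (1)·(0.275) + (0)·(0.125) = 0.275.

Step 5 — scale by n: T² = 4 · 0.275 = 1.1.

T² ≈ 1.1


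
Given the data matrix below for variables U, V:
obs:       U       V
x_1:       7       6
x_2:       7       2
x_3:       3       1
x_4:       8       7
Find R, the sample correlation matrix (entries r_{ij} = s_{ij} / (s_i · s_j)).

Step 1 — column means:
  mean(U) = (7 + 7 + 3 + 8) / 4 = 25/4 = 6.25
  mean(V) = (6 + 2 + 1 + 7) / 4 = 16/4 = 4

Step 2 — sample variances and covariances s[i,j] = (1/(n-1)) · Σ_k (x_{k,i} - mean_i) · (x_{k,j} - mean_j), with n-1 = 3:
  s[U,U] = ((0.75)·(0.75) + (0.75)·(0.75) + (-3.25)·(-3.25) + (1.75)·(1.75)) / 3 = 14.75/3 = 4.9167
  s[U,V] = ((0.75)·(2) + (0.75)·(-2) + (-3.25)·(-3) + (1.75)·(3)) / 3 = 15/3 = 5
  s[V,V] = ((2)·(2) + (-2)·(-2) + (-3)·(-3) + (3)·(3)) / 3 = 26/3 = 8.6667
  Sample standard deviations s_i = √(s[i,i]):
  s(U) = √(4.9167) = 2.2174
  s(V) = √(8.6667) = 2.9439

Step 3 — r_{ij} = s_{ij} / (s_i · s_j):
  r[U,U] = 1 (diagonal).
  r[U,V] = 5 / (2.2174 · 2.9439) = 5 / 6.5277 = 0.766
  r[V,V] = 1 (diagonal).

R is symmetric with unit diagonal. Assembling:

R = [[1, 0.766],
 [0.766, 1]]


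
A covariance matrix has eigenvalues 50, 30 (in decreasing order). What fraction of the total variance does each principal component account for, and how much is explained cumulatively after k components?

Step 1 — total variance = trace(Sigma) = Σ λ_i = 50 + 30 = 80.

Step 2 — fraction explained by component i = λ_i / Σ λ:
  PC1: 50/80 = 0.625
  PC2: 30/80 = 0.375

Step 3 — cumulative fraction after k components = (λ_1 + ... + λ_k) / Σ λ:
  k = 1: 50/80 = 0.625
  k = 2: (50 + 30)/80 = 80/80 = 1

Summary (fraction, with percent):

explained: PC1 0.625 (62.5%), PC2 0.375 (37.5%);  cumulative: 0.625, 1


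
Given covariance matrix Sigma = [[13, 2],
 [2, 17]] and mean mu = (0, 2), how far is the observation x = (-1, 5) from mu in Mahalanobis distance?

Step 1 — centre the observation: (x - mu) = (-1, 3).

Step 2 — invert Sigma. det(Sigma) = 13·17 - (2)² = 217.
  Sigma^{-1} = (1/det) · [[d, -b], [-b, a]] = [[0.0783, -0.0092],
 [-0.0092, 0.0599]].

Step 3 — form the quadratic (x - mu)^T · Sigma^{-1} · (x - mu):
  Sigma^{-1} · (x - mu) = (-0.106, 0.1889).
  (x - mu)^T · [Sigma^{-1} · (x - mu)] = (-1)·(-0.106) + (3)·(0.1889) = 0.6728.

Step 4 — take square root: d = √(0.6728) ≈ 0.8203.

d(x, mu) = √(0.6728) ≈ 0.8203


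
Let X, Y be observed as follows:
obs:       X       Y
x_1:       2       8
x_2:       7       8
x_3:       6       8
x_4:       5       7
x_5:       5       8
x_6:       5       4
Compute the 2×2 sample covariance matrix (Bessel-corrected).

Step 1 — column means:
  mean(X) = (2 + 7 + 6 + 5 + 5 + 5) / 6 = 30/6 = 5
  mean(Y) = (8 + 8 + 8 + 7 + 8 + 4) / 6 = 43/6 = 7.1667

Step 2 — sample covariance S[i,j] = (1/(n-1)) · Σ_k (x_{k,i} - mean_i) · (x_{k,j} - mean_j), with n-1 = 5.
  S[X,X] = ((-3)·(-3) + (2)·(2) + (1)·(1) + (0)·(0) + (0)·(0) + (0)·(0)) / 5 = 14/5 = 2.8
  S[X,Y] = ((-3)·(0.8333) + (2)·(0.8333) + (1)·(0.8333) + (0)·(-0.1667) + (0)·(0.8333) + (0)·(-3.1667)) / 5 = 0/5 = 0
  S[Y,Y] = ((0.8333)·(0.8333) + (0.8333)·(0.8333) + (0.8333)·(0.8333) + (-0.1667)·(-0.1667) + (0.8333)·(0.8333) + (-3.1667)·(-3.1667)) / 5 = 12.8333/5 = 2.5667

S is symmetric (S[j,i] = S[i,j]). Assembling:

S = [[2.8, 0],
 [0, 2.5667]]


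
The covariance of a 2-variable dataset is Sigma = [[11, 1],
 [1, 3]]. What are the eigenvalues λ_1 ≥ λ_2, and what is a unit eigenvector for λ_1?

Step 1 — characteristic polynomial of 2×2 Sigma:
  det(Sigma - λI) = λ² - trace · λ + det = 0.
  trace = 11 + 3 = 14, det = 11·3 - (1)² = 32.
Step 2 — discriminant:
  Δ = trace² - 4·det = 196 - 128 = 68.
Step 3 — eigenvalues:
  λ = (trace ± √Δ)/2 = (14 ± 8.2462)/2,
  λ_1 = 11.1231,  λ_2 = 2.8769.

Step 4 — unit eigenvector for λ_1: solve (Sigma - λ_1 I)v = 0. First row:
  (11 - 11.1231)·v_x + (1)·v_y = 0, i.e. (-0.1231)·v_x + (1)·v_y = 0,
  so v ∝ (b, λ_1 - a) = (1, 0.1231) = u.
  ||u|| = √((1)² + (0.1231)²) = √(1.0152) ≈ 1.0075,
  v_1 = u/||u|| ≈ (0.9925, 0.1222) (||v_1|| = 1).

λ_1 = 11.1231,  λ_2 = 2.8769;  v_1 ≈ (0.9925, 0.1222)


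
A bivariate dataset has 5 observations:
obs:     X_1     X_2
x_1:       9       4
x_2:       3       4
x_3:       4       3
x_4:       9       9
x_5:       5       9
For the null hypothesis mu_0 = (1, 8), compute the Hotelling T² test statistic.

Step 1 — sample mean vector:
  mean(X_1) = (9 + 3 + 4 + 9 + 5) / 5 = 30/5 = 6
  mean(X_2) = (4 + 4 + 3 + 9 + 9) / 5 = 29/5 = 5.8
  x̄ = (6, 5.8),  deviation x̄ - mu_0 = (6, 5.8) - (1, 8) = (5, -2.2).

Step 2 — sample covariance matrix, S[i,j] = (1/(n-1)) · Σ_k (x_{k,i} - mean_i) · (x_{k,j} - mean_j), divisor n-1 = 4:
  S[X_1,X_1] = ((3)·(3) + (-3)·(-3) + (-2)·(-2) + (3)·(3) + (-1)·(-1)) / 4 = 32/4 = 8
  S[X_1,X_2] = ((3)·(-1.8) + (-3)·(-1.8) + (-2)·(-2.8) + (3)·(3.2) + (-1)·(3.2)) / 4 = 12/4 = 3
  S[X_2,X_2] = ((-1.8)·(-1.8) + (-1.8)·(-1.8) + (-2.8)·(-2.8) + (3.2)·(3.2) + (3.2)·(3.2)) / 4 = 34.8/4 = 8.7
  S = [[8, 3],
 [3, 8.7]].

Step 3 — invert S. det(S) = 8·8.7 - (3)² = 60.6.
  S^{-1} = (1/det) · [[d, -b], [-b, a]] = [[0.1436, -0.0495],
 [-0.0495, 0.132]].

Step 4 — quadratic form (x̄ - mu_0)^T · S^{-1} · (x̄ - mu_0):
  S^{-1} · (x̄ - mu_0) = (0.8267, -0.538),
  (x̄ - mu_0)^T · [...] = (5)·(0.8267) + (-2.2)·(-0.538) = 5.3172.

Step 5 — scale by n: T² = 5 · 5.3172 = 26.5858.

T² ≈ 26.5858


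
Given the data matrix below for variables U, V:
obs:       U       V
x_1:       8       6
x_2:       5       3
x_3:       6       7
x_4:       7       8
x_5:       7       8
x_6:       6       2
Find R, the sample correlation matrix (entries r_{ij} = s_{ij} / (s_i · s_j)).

Step 1 — column means:
  mean(U) = (8 + 5 + 6 + 7 + 7 + 6) / 6 = 39/6 = 6.5
  mean(V) = (6 + 3 + 7 + 8 + 8 + 2) / 6 = 34/6 = 5.6667

Step 2 — sample variances and covariances s[i,j] = (1/(n-1)) · Σ_k (x_{k,i} - mean_i) · (x_{k,j} - mean_j), with n-1 = 5:
  s[U,U] = ((1.5)·(1.5) + (-1.5)·(-1.5) + (-0.5)·(-0.5) + (0.5)·(0.5) + (0.5)·(0.5) + (-0.5)·(-0.5)) / 5 = 5.5/5 = 1.1
  s[U,V] = ((1.5)·(0.3333) + (-1.5)·(-2.6667) + (-0.5)·(1.3333) + (0.5)·(2.3333) + (0.5)·(2.3333) + (-0.5)·(-3.6667)) / 5 = 8/5 = 1.6
  s[V,V] = ((0.3333)·(0.3333) + (-2.6667)·(-2.6667) + (1.3333)·(1.3333) + (2.3333)·(2.3333) + (2.3333)·(2.3333) + (-3.6667)·(-3.6667)) / 5 = 33.3333/5 = 6.6667
  Sample standard deviations s_i = √(s[i,i]):
  s(U) = √(1.1) = 1.0488
  s(V) = √(6.6667) = 2.582

Step 3 — r_{ij} = s_{ij} / (s_i · s_j):
  r[U,U] = 1 (diagonal).
  r[U,V] = 1.6 / (1.0488 · 2.582) = 1.6 / 2.708 = 0.5908
  r[V,V] = 1 (diagonal).

R is symmetric with unit diagonal. Assembling:

R = [[1, 0.5908],
 [0.5908, 1]]


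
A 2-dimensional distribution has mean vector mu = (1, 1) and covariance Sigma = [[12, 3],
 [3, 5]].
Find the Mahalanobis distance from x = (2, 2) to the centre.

Step 1 — centre the observation: (x - mu) = (1, 1).

Step 2 — invert Sigma. det(Sigma) = 12·5 - (3)² = 51.
  Sigma^{-1} = (1/det) · [[d, -b], [-b, a]] = [[0.098, -0.0588],
 [-0.0588, 0.2353]].

Step 3 — form the quadratic (x - mu)^T · Sigma^{-1} · (x - mu):
  Sigma^{-1} · (x - mu) = (0.0392, 0.1765).
  (x - mu)^T · [Sigma^{-1} · (x - mu)] = (1)·(0.0392) + (1)·(0.1765) = 0.2157.

Step 4 — take square root: d = √(0.2157) ≈ 0.4644.

d(x, mu) = √(0.2157) ≈ 0.4644


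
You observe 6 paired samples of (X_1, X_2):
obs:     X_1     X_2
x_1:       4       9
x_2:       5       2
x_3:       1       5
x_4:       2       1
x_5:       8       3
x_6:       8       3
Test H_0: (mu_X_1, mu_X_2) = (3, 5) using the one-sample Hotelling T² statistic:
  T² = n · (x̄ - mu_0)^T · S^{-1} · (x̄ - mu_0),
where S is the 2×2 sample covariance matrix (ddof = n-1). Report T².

Step 1 — sample mean vector:
  mean(X_1) = (4 + 5 + 1 + 2 + 8 + 8) / 6 = 28/6 = 4.6667
  mean(X_2) = (9 + 2 + 5 + 1 + 3 + 3) / 6 = 23/6 = 3.8333
  x̄ = (4.6667, 3.8333),  deviation x̄ - mu_0 = (4.6667, 3.8333) - (3, 5) = (1.6667, -1.1667).

Step 2 — sample covariance matrix, S[i,j] = (1/(n-1)) · Σ_k (x_{k,i} - mean_i) · (x_{k,j} - mean_j), divisor n-1 = 5:
  S[X_1,X_1] = ((-0.6667)·(-0.6667) + (0.3333)·(0.3333) + (-3.6667)·(-3.6667) + (-2.6667)·(-2.6667) + (3.3333)·(3.3333) + (3.3333)·(3.3333)) / 5 = 43.3333/5 = 8.6667
  S[X_1,X_2] = ((-0.6667)·(5.1667) + (0.3333)·(-1.8333) + (-3.6667)·(1.1667) + (-2.6667)·(-2.8333) + (3.3333)·(-0.8333) + (3.3333)·(-0.8333)) / 5 = -6.3333/5 = -1.2667
  S[X_2,X_2] = ((5.1667)·(5.1667) + (-1.8333)·(-1.8333) + (1.1667)·(1.1667) + (-2.8333)·(-2.8333) + (-0.8333)·(-0.8333) + (-0.8333)·(-0.8333)) / 5 = 40.8333/5 = 8.1667
  S = [[8.6667, -1.2667],
 [-1.2667, 8.1667]].

Step 3 — invert S. det(S) = 8.6667·8.1667 - (-1.2667)² = 69.1733.
  S^{-1} = (1/det) · [[d, -b], [-b, a]] = [[0.1181, 0.0183],
 [0.0183, 0.1253]].

Step 4 — quadratic form (x̄ - mu_0)^T · S^{-1} · (x̄ - mu_0):
  S^{-1} · (x̄ - mu_0) = (0.1754, -0.1157),
  (x̄ - mu_0)^T · [...] = (1.6667)·(0.1754) + (-1.1667)·(-0.1157) = 0.4273.

Step 5 — scale by n: T² = 6 · 0.4273 = 2.5636.

T² ≈ 2.5636


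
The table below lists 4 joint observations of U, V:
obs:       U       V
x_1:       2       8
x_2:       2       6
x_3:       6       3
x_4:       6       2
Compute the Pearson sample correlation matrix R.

Step 1 — column means:
  mean(U) = (2 + 2 + 6 + 6) / 4 = 16/4 = 4
  mean(V) = (8 + 6 + 3 + 2) / 4 = 19/4 = 4.75

Step 2 — sample variances and covariances s[i,j] = (1/(n-1)) · Σ_k (x_{k,i} - mean_i) · (x_{k,j} - mean_j), with n-1 = 3:
  s[U,U] = ((-2)·(-2) + (-2)·(-2) + (2)·(2) + (2)·(2)) / 3 = 16/3 = 5.3333
  s[U,V] = ((-2)·(3.25) + (-2)·(1.25) + (2)·(-1.75) + (2)·(-2.75)) / 3 = -18/3 = -6
  s[V,V] = ((3.25)·(3.25) + (1.25)·(1.25) + (-1.75)·(-1.75) + (-2.75)·(-2.75)) / 3 = 22.75/3 = 7.5833
  Sample standard deviations s_i = √(s[i,i]):
  s(U) = √(5.3333) = 2.3094
  s(V) = √(7.5833) = 2.7538

Step 3 — r_{ij} = s_{ij} / (s_i · s_j):
  r[U,U] = 1 (diagonal).
  r[U,V] = -6 / (2.3094 · 2.7538) = -6 / 6.3596 = -0.9435
  r[V,V] = 1 (diagonal).

R is symmetric with unit diagonal. Assembling:

R = [[1, -0.9435],
 [-0.9435, 1]]


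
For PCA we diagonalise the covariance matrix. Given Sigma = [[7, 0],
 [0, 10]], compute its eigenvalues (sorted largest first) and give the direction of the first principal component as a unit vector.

Step 1 — characteristic polynomial of 2×2 Sigma:
  det(Sigma - λI) = λ² - trace · λ + det = 0.
  trace = 7 + 10 = 17, det = 7·10 - (0)² = 70.
Step 2 — discriminant:
  Δ = trace² - 4·det = 289 - 280 = 9.
Step 3 — eigenvalues:
  λ = (trace ± √Δ)/2 = (17 ± 3)/2,
  λ_1 = 10,  λ_2 = 7.

Step 4 — unit eigenvector for λ_1: Sigma is diagonal, so its eigenvectors are the coordinate axes. λ_1 = 10 is the diagonal entry on the second coordinate axis, hence
  v_1 = (0, 1) (||v_1|| = 1).

λ_1 = 10,  λ_2 = 7;  v_1 ≈ (0, 1)


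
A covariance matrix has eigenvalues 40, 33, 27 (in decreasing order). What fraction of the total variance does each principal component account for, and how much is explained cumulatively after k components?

Step 1 — total variance = trace(Sigma) = Σ λ_i = 40 + 33 + 27 = 100.

Step 2 — fraction explained by component i = λ_i / Σ λ:
  PC1: 40/100 = 0.4
  PC2: 33/100 = 0.33
  PC3: 27/100 = 0.27

Step 3 — cumulative fraction after k components = (λ_1 + ... + λ_k) / Σ λ:
  k = 1: 40/100 = 0.4
  k = 2: (40 + 33)/100 = 73/100 = 0.73
  k = 3: (40 + 33 + 27)/100 = 100/100 = 1

Summary (fraction, with percent):

explained: PC1 0.4 (40%), PC2 0.33 (33%), PC3 0.27 (27%);  cumulative: 0.4, 0.73, 1


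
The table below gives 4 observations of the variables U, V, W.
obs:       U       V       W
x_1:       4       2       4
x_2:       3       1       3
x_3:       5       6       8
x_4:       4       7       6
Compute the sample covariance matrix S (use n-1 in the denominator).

Step 1 — column means:
  mean(U) = (4 + 3 + 5 + 4) / 4 = 16/4 = 4
  mean(V) = (2 + 1 + 6 + 7) / 4 = 16/4 = 4
  mean(W) = (4 + 3 + 8 + 6) / 4 = 21/4 = 5.25

Step 2 — sample covariance S[i,j] = (1/(n-1)) · Σ_k (x_{k,i} - mean_i) · (x_{k,j} - mean_j), with n-1 = 3.
  S[U,U] = ((0)·(0) + (-1)·(-1) + (1)·(1) + (0)·(0)) / 3 = 2/3 = 0.6667
  S[U,V] = ((0)·(-2) + (-1)·(-3) + (1)·(2) + (0)·(3)) / 3 = 5/3 = 1.6667
  S[U,W] = ((0)·(-1.25) + (-1)·(-2.25) + (1)·(2.75) + (0)·(0.75)) / 3 = 5/3 = 1.6667
  S[V,V] = ((-2)·(-2) + (-3)·(-3) + (2)·(2) + (3)·(3)) / 3 = 26/3 = 8.6667
  S[V,W] = ((-2)·(-1.25) + (-3)·(-2.25) + (2)·(2.75) + (3)·(0.75)) / 3 = 17/3 = 5.6667
  S[W,W] = ((-1.25)·(-1.25) + (-2.25)·(-2.25) + (2.75)·(2.75) + (0.75)·(0.75)) / 3 = 14.75/3 = 4.9167

S is symmetric (S[j,i] = S[i,j]). Assembling:

S = [[0.6667, 1.6667, 1.6667],
 [1.6667, 8.6667, 5.6667],
 [1.6667, 5.6667, 4.9167]]


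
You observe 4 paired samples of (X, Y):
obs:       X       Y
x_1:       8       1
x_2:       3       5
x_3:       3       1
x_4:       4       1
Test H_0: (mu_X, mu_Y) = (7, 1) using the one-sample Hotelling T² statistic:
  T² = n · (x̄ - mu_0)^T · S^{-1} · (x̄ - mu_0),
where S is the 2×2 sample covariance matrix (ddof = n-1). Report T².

Step 1 — sample mean vector:
  mean(X) = (8 + 3 + 3 + 4) / 4 = 18/4 = 4.5
  mean(Y) = (1 + 5 + 1 + 1) / 4 = 8/4 = 2
  x̄ = (4.5, 2),  deviation x̄ - mu_0 = (4.5, 2) - (7, 1) = (-2.5, 1).

Step 2 — sample covariance matrix, S[i,j] = (1/(n-1)) · Σ_k (x_{k,i} - mean_i) · (x_{k,j} - mean_j), divisor n-1 = 3:
  S[X,X] = ((3.5)·(3.5) + (-1.5)·(-1.5) + (-1.5)·(-1.5) + (-0.5)·(-0.5)) / 3 = 17/3 = 5.6667
  S[X,Y] = ((3.5)·(-1) + (-1.5)·(3) + (-1.5)·(-1) + (-0.5)·(-1)) / 3 = -6/3 = -2
  S[Y,Y] = ((-1)·(-1) + (3)·(3) + (-1)·(-1) + (-1)·(-1)) / 3 = 12/3 = 4
  S = [[5.6667, -2],
 [-2, 4]].

Step 3 — invert S. det(S) = 5.6667·4 - (-2)² = 18.6667.
  S^{-1} = (1/det) · [[d, -b], [-b, a]] = [[0.2143, 0.1071],
 [0.1071, 0.3036]].

Step 4 — quadratic form (x̄ - mu_0)^T · S^{-1} · (x̄ - mu_0):
  S^{-1} · (x̄ - mu_0) = (-0.4286, 0.0357),
  (x̄ - mu_0)^T · [...] = (-2.5)·(-0.4286) + (1)·(0.0357) = 1.1071.

Step 5 — scale by n: T² = 4 · 1.1071 = 4.4286.

T² ≈ 4.4286


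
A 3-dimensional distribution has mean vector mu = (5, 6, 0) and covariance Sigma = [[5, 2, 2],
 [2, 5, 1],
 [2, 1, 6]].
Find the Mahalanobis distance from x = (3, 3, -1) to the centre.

Step 1 — centre the observation: (x - mu) = (-2, -3, -1).

Step 2 — invert Sigma (cofactor / det for 3×3, or solve directly):
  Sigma^{-1} = [[0.2661, -0.0917, -0.0734],
 [-0.0917, 0.2385, -0.0092],
 [-0.0734, -0.0092, 0.1927]].

Step 3 — form the quadratic (x - mu)^T · Sigma^{-1} · (x - mu):
  Sigma^{-1} · (x - mu) = (-0.1835, -0.5229, -0.0183).
  (x - mu)^T · [Sigma^{-1} · (x - mu)] = (-2)·(-0.1835) + (-3)·(-0.5229) + (-1)·(-0.0183) = 1.9541.

Step 4 — take square root: d = √(1.9541) ≈ 1.3979.

d(x, mu) = √(1.9541) ≈ 1.3979


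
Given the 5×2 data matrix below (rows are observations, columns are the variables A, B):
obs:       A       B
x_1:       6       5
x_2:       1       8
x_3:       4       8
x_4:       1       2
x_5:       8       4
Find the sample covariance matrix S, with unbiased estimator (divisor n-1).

Step 1 — column means:
  mean(A) = (6 + 1 + 4 + 1 + 8) / 5 = 20/5 = 4
  mean(B) = (5 + 8 + 8 + 2 + 4) / 5 = 27/5 = 5.4

Step 2 — sample covariance S[i,j] = (1/(n-1)) · Σ_k (x_{k,i} - mean_i) · (x_{k,j} - mean_j), with n-1 = 4.
  S[A,A] = ((2)·(2) + (-3)·(-3) + (0)·(0) + (-3)·(-3) + (4)·(4)) / 4 = 38/4 = 9.5
  S[A,B] = ((2)·(-0.4) + (-3)·(2.6) + (0)·(2.6) + (-3)·(-3.4) + (4)·(-1.4)) / 4 = -4/4 = -1
  S[B,B] = ((-0.4)·(-0.4) + (2.6)·(2.6) + (2.6)·(2.6) + (-3.4)·(-3.4) + (-1.4)·(-1.4)) / 4 = 27.2/4 = 6.8

S is symmetric (S[j,i] = S[i,j]). Assembling:

S = [[9.5, -1],
 [-1, 6.8]]


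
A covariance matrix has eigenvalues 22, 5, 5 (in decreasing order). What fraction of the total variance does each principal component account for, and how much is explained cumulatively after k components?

Step 1 — total variance = trace(Sigma) = Σ λ_i = 22 + 5 + 5 = 32.

Step 2 — fraction explained by component i = λ_i / Σ λ:
  PC1: 22/32 = 0.6875
  PC2: 5/32 = 0.1562
  PC3: 5/32 = 0.1562

Step 3 — cumulative fraction after k components = (λ_1 + ... + λ_k) / Σ λ:
  k = 1: 22/32 = 0.6875
  k = 2: (22 + 5)/32 = 27/32 = 0.8438
  k = 3: (22 + 5 + 5)/32 = 32/32 = 1

Summary (fraction, with percent):

explained: PC1 0.6875 (68.75%), PC2 0.1562 (15.62%), PC3 0.1562 (15.62%);  cumulative: 0.6875, 0.8438, 1


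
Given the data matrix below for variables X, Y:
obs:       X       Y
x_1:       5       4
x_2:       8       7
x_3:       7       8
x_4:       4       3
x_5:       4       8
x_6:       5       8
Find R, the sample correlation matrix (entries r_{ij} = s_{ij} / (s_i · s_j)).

Step 1 — column means:
  mean(X) = (5 + 8 + 7 + 4 + 4 + 5) / 6 = 33/6 = 5.5
  mean(Y) = (4 + 7 + 8 + 3 + 8 + 8) / 6 = 38/6 = 6.3333

Step 2 — sample variances and covariances s[i,j] = (1/(n-1)) · Σ_k (x_{k,i} - mean_i) · (x_{k,j} - mean_j), with n-1 = 5:
  s[X,X] = ((-0.5)·(-0.5) + (2.5)·(2.5) + (1.5)·(1.5) + (-1.5)·(-1.5) + (-1.5)·(-1.5) + (-0.5)·(-0.5)) / 5 = 13.5/5 = 2.7
  s[X,Y] = ((-0.5)·(-2.3333) + (2.5)·(0.6667) + (1.5)·(1.6667) + (-1.5)·(-3.3333) + (-1.5)·(1.6667) + (-0.5)·(1.6667)) / 5 = 7/5 = 1.4
  s[Y,Y] = ((-2.3333)·(-2.3333) + (0.6667)·(0.6667) + (1.6667)·(1.6667) + (-3.3333)·(-3.3333) + (1.6667)·(1.6667) + (1.6667)·(1.6667)) / 5 = 25.3333/5 = 5.0667
  Sample standard deviations s_i = √(s[i,i]):
  s(X) = √(2.7) = 1.6432
  s(Y) = √(5.0667) = 2.2509

Step 3 — r_{ij} = s_{ij} / (s_i · s_j):
  r[X,X] = 1 (diagonal).
  r[X,Y] = 1.4 / (1.6432 · 2.2509) = 1.4 / 3.6986 = 0.3785
  r[Y,Y] = 1 (diagonal).

R is symmetric with unit diagonal. Assembling:

R = [[1, 0.3785],
 [0.3785, 1]]
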